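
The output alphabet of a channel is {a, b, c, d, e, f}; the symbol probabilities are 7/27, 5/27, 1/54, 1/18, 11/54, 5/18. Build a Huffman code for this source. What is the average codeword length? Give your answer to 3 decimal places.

2.333 bits/symbol

Repeatedly combine the two least-probable nodes; the expected code length is the sum of the merged weights.
merge 1/54 + 1/18 → 2/27
merge 2/27 + 5/27 → 7/27
merge 11/54 + 7/27 → 25/54
merge 7/27 + 5/18 → 29/54
merge 25/54 + 29/54 → 1
L = 2/27 + 7/27 + 25/54 + 29/54 + 1 = 7/3 ≈ 2.333 bits/symbol.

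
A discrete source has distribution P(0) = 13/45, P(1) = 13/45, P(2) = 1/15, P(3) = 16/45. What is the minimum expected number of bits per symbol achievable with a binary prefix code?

Repeatedly combine the two least-probable nodes; the expected code length is the sum of the merged weights.
merge 1/15 + 13/45 → 16/45
merge 13/45 + 16/45 → 29/45
merge 16/45 + 29/45 → 1
L = 16/45 + 29/45 + 1 = 2 bits/symbol.

2 bits/symbol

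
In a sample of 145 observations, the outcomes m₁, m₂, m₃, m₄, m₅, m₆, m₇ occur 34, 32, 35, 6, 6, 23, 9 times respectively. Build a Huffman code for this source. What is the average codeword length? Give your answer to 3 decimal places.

Probabilities are the counts divided by 145.
Repeatedly combine the two least-probable nodes; the expected code length is the sum of the merged weights.
merge 6/145 + 6/145 → 12/145
merge 9/145 + 12/145 → 21/145
merge 21/145 + 23/145 → 44/145
merge 32/145 + 34/145 → 66/145
merge 7/29 + 44/145 → 79/145
merge 66/145 + 79/145 → 1
L = 12/145 + 21/145 + 44/145 + 66/145 + 79/145 + 1 = 367/145 ≈ 2.531 bits/symbol.

2.531 bits/symbol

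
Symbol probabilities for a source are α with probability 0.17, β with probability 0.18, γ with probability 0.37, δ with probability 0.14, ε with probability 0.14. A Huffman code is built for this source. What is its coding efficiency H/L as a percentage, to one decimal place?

Entropy H = −Σ p log₂ p ≈ 2.2048 bits.
Huffman merges: 7/50+7/50→7/25; 17/100+9/50→7/20; 7/25+7/20→63/100; 37/100+63/100→1. L = 113/50 ≈ 2.2600.
Efficiency = H/L = 2.2048/2.2600 = 97.6%.

97.6%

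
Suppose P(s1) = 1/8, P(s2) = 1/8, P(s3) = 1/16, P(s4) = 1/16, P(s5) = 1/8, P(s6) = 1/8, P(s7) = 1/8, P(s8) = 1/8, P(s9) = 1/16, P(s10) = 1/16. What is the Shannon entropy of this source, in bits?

3.25 bits

Each probability is a power of 1/2, so log₂(1/p) is an integer.
H = Σ p·log₂(1/p) = 1/8·3 + 1/8·3 + 1/16·4 + 1/16·4 + 1/8·3 + 1/8·3 + 1/8·3 + 1/8·3 + 1/16·4 + 1/16·4 = 3.25 bits.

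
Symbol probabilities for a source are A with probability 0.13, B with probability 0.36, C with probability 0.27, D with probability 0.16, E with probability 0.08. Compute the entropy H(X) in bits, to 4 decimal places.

H = −Σ pᵢ log₂ pᵢ.
−0.13·log₂(0.13) = 0.3826
−0.36·log₂(0.36) = 0.5306
−0.27·log₂(0.27) = 0.5100
−0.16·log₂(0.16) = 0.4230
−0.08·log₂(0.08) = 0.2915
Sum ≈ 2.1378 → 2.1378 bits.

2.1378 bits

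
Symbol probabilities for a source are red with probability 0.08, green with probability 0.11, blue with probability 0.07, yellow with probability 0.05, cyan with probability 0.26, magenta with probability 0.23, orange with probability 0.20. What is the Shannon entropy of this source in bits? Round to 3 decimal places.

H = −Σ pᵢ log₂ pᵢ.
−0.08·log₂(0.08) = 0.2915
−0.11·log₂(0.11) = 0.3503
−0.07·log₂(0.07) = 0.2686
−0.05·log₂(0.05) = 0.2161
−0.26·log₂(0.26) = 0.5053
−0.23·log₂(0.23) = 0.4877
−0.20·log₂(0.20) = 0.4644
Sum ≈ 2.5838 → 2.584 bits.

2.584 bits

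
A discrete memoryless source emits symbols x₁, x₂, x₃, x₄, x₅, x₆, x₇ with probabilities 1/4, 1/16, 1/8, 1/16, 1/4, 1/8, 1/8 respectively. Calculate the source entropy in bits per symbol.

Each probability is a power of 1/2, so log₂(1/p) is an integer.
H = Σ p·log₂(1/p) = 1/4·2 + 1/16·4 + 1/8·3 + 1/16·4 + 1/4·2 + 1/8·3 + 1/8·3 = 2.625 bits.

2.625 bits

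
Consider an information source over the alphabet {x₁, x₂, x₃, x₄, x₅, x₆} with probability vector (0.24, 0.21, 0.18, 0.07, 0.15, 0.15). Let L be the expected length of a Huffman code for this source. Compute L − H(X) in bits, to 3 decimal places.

0.048 bits

Entropy H = −Σ p log₂ p ≈ 2.5019 bits.
Huffman merges: 7/100+3/20→11/50; 3/20+9/50→33/100; 21/100+11/50→43/100; 6/25+33/100→57/100; 43/100+57/100→1. L = 51/20 ≈ 2.5500.
L − H = 2.5500 − 2.5019 = 0.048 bits.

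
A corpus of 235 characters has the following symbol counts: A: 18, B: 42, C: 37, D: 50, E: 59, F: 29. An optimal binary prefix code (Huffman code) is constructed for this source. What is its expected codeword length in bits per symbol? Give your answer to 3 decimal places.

Probabilities are the counts divided by 235.
Repeatedly combine the two least-probable nodes; the expected code length is the sum of the merged weights.
merge 18/235 + 29/235 → 1/5
merge 37/235 + 42/235 → 79/235
merge 1/5 + 10/47 → 97/235
merge 59/235 + 79/235 → 138/235
merge 97/235 + 138/235 → 1
L = 1/5 + 79/235 + 97/235 + 138/235 + 1 = 596/235 ≈ 2.536 bits/symbol.

2.536 bits/symbol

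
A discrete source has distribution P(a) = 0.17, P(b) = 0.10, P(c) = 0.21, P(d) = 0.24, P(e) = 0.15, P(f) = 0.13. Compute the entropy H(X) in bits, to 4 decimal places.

2.5269 bits

H = −Σ pᵢ log₂ pᵢ.
−0.17·log₂(0.17) = 0.4346
−0.10·log₂(0.10) = 0.3322
−0.21·log₂(0.21) = 0.4728
−0.24·log₂(0.24) = 0.4941
−0.15·log₂(0.15) = 0.4105
−0.13·log₂(0.13) = 0.3826
Sum ≈ 2.5269 → 2.5269 bits.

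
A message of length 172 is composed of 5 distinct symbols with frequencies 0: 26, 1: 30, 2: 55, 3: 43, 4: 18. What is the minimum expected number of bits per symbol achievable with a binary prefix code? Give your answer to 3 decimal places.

Probabilities are the counts divided by 172.
Repeatedly combine the two least-probable nodes; the expected code length is the sum of the merged weights.
merge 9/86 + 13/86 → 11/43
merge 15/86 + 1/4 → 73/172
merge 11/43 + 55/172 → 99/172
merge 73/172 + 99/172 → 1
L = 11/43 + 73/172 + 99/172 + 1 = 97/43 ≈ 2.256 bits/symbol.

2.256 bits/symbol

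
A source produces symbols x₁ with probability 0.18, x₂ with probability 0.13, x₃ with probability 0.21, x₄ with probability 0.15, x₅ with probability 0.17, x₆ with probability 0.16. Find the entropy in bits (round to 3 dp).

2.569 bits

H = −Σ pᵢ log₂ pᵢ.
−0.18·log₂(0.18) = 0.4453
−0.13·log₂(0.13) = 0.3826
−0.21·log₂(0.21) = 0.4728
−0.15·log₂(0.15) = 0.4105
−0.17·log₂(0.17) = 0.4346
−0.16·log₂(0.16) = 0.4230
Sum ≈ 2.5689 → 2.569 bits.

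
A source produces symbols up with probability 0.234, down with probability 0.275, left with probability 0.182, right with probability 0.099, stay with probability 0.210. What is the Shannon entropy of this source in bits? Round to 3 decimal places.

H = −Σ pᵢ log₂ pᵢ.
−0.234·log₂(0.234) = 0.4903
−0.275·log₂(0.275) = 0.5122
−0.182·log₂(0.182) = 0.4474
−0.099·log₂(0.099) = 0.3303
−0.210·log₂(0.210) = 0.4728
Sum ≈ 2.2530 → 2.253 bits.

2.253 bits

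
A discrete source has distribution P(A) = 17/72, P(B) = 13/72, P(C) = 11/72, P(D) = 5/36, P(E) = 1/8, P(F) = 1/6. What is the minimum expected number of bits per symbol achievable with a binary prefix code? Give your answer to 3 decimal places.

2.583 bits/symbol

Repeatedly combine the two least-probable nodes; the expected code length is the sum of the merged weights.
merge 1/8 + 5/36 → 19/72
merge 11/72 + 1/6 → 23/72
merge 13/72 + 17/72 → 5/12
merge 19/72 + 23/72 → 7/12
merge 5/12 + 7/12 → 1
L = 19/72 + 23/72 + 5/12 + 7/12 + 1 = 31/12 ≈ 2.583 bits/symbol.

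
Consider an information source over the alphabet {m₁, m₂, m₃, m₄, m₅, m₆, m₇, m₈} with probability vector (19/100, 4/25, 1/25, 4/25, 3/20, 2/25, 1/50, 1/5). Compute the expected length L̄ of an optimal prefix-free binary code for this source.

Repeatedly combine the two least-probable nodes; the expected code length is the sum of the merged weights.
merge 1/50 + 1/25 → 3/50
merge 3/50 + 2/25 → 7/50
merge 7/50 + 3/20 → 29/100
merge 4/25 + 4/25 → 8/25
merge 19/100 + 1/5 → 39/100
merge 29/100 + 8/25 → 61/100
merge 39/100 + 61/100 → 1
L = 3/50 + 7/50 + 29/100 + 8/25 + 39/100 + 61/100 + 1 = 281/100 = 2.81 bits/symbol.

2.81 bits/symbol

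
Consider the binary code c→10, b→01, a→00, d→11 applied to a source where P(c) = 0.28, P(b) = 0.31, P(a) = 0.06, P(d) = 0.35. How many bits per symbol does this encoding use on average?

2 bits/symbol

L̄ = Σ pᵢ·ℓᵢ = 0.28·2 + 0.31·2 + 0.06·2 + 0.35·2 = 2 bits/symbol.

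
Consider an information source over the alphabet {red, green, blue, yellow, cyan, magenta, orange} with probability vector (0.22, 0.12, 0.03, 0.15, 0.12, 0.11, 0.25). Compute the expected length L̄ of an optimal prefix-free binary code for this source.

2.67 bits/symbol

Repeatedly combine the two least-probable nodes; the expected code length is the sum of the merged weights.
merge 3/100 + 11/100 → 7/50
merge 3/25 + 3/25 → 6/25
merge 7/50 + 3/20 → 29/100
merge 11/50 + 6/25 → 23/50
merge 1/4 + 29/100 → 27/50
merge 23/50 + 27/50 → 1
L = 7/50 + 6/25 + 29/100 + 23/50 + 27/50 + 1 = 267/100 = 2.67 bits/symbol.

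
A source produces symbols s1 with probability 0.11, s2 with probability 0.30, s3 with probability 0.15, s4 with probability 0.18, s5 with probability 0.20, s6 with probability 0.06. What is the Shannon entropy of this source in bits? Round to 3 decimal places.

H = −Σ pᵢ log₂ pᵢ.
−0.11·log₂(0.11) = 0.3503
−0.30·log₂(0.30) = 0.5211
−0.15·log₂(0.15) = 0.4105
−0.18·log₂(0.18) = 0.4453
−0.20·log₂(0.20) = 0.4644
−0.06·log₂(0.06) = 0.2435
Sum ≈ 2.4351 → 2.435 bits.

2.435 bits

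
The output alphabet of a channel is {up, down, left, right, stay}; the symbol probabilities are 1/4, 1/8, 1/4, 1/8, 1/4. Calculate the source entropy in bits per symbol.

2.25 bits

Each probability is a power of 1/2, so log₂(1/p) is an integer.
H = Σ p·log₂(1/p) = 1/4·2 + 1/8·3 + 1/4·2 + 1/8·3 + 1/4·2 = 2.25 bits.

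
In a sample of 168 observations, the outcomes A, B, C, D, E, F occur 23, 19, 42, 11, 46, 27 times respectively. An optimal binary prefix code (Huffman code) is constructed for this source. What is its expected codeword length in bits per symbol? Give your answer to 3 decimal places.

2.476 bits/symbol

Probabilities are the counts divided by 168.
Repeatedly combine the two least-probable nodes; the expected code length is the sum of the merged weights.
merge 11/168 + 19/168 → 5/28
merge 23/168 + 9/56 → 25/84
merge 5/28 + 1/4 → 3/7
merge 23/84 + 25/84 → 4/7
merge 3/7 + 4/7 → 1
L = 5/28 + 25/84 + 3/7 + 4/7 + 1 = 52/21 ≈ 2.476 bits/symbol.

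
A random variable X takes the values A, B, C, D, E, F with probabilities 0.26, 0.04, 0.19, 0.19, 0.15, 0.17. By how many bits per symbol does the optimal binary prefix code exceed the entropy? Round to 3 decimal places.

0.103 bits

Entropy H = −Σ p log₂ p ≈ 2.4466 bits.
Huffman merges: 1/25+3/20→19/100; 17/100+19/100→9/25; 19/100+19/100→19/50; 13/50+9/25→31/50; 19/50+31/50→1. L = 51/20 ≈ 2.5500.
L − H = 2.5500 − 2.4466 = 0.103 bits.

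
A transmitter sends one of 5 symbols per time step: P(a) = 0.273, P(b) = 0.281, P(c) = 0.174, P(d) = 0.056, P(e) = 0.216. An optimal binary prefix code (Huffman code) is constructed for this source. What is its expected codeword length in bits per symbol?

Repeatedly combine the two least-probable nodes; the expected code length is the sum of the merged weights.
merge 7/125 + 87/500 → 23/100
merge 27/125 + 23/100 → 223/500
merge 273/1000 + 281/1000 → 277/500
merge 223/500 + 277/500 → 1
L = 23/100 + 223/500 + 277/500 + 1 = 223/100 = 2.23 bits/symbol.

2.23 bits/symbol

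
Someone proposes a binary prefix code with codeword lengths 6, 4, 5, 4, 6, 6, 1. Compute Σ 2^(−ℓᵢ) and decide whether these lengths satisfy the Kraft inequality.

With common denominator 2^6 = 64: Σ 2^(−ℓᵢ) = 1/64 + 4/64 + 2/64 + 4/64 + 1/64 + 1/64 + 32/64 = 45/64 = 0.703125.
Kraft's inequality requires Σ ≤ 1; here Σ = 0.703125 ≤ 1, so such a prefix code exists.

0.703125; yes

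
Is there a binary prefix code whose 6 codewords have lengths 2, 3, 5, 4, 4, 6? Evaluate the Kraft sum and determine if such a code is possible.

0.546875; yes

With common denominator 2^6 = 64: Σ 2^(−ℓᵢ) = 16/64 + 8/64 + 2/64 + 4/64 + 4/64 + 1/64 = 35/64 = 0.546875.
Kraft's inequality requires Σ ≤ 1; here Σ = 0.546875 ≤ 1, so such a prefix code exists.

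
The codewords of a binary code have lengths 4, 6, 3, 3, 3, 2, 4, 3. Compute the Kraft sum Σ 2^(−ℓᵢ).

0.890625

With common denominator 2^6 = 64: Σ 2^(−ℓᵢ) = 4/64 + 1/64 + 8/64 + 8/64 + 8/64 + 16/64 + 4/64 + 8/64 = 57/64 = 0.890625.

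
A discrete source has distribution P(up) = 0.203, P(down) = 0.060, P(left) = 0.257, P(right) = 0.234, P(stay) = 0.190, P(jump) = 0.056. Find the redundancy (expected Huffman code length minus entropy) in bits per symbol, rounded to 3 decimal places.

0.029 bits

Entropy H = −Σ p log₂ p ≈ 2.3927 bits.
Huffman merges: 7/125+3/50→29/250; 29/250+19/100→153/500; 203/1000+117/500→437/1000; 257/1000+153/500→563/1000; 437/1000+563/1000→1. L = 1211/500 ≈ 2.4220.
L − H = 2.4220 − 2.3927 = 0.029 bits.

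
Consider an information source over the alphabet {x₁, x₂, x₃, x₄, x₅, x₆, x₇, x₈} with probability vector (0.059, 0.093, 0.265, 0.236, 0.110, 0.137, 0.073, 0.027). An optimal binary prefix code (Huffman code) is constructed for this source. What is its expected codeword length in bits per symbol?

2.744 bits/symbol

Repeatedly combine the two least-probable nodes; the expected code length is the sum of the merged weights.
merge 27/1000 + 59/1000 → 43/500
merge 73/1000 + 43/500 → 159/1000
merge 93/1000 + 11/100 → 203/1000
merge 137/1000 + 159/1000 → 37/125
merge 203/1000 + 59/250 → 439/1000
merge 53/200 + 37/125 → 561/1000
merge 439/1000 + 561/1000 → 1
L = 43/500 + 159/1000 + 203/1000 + 37/125 + 439/1000 + 561/1000 + 1 = 343/125 = 2.744 bits/symbol.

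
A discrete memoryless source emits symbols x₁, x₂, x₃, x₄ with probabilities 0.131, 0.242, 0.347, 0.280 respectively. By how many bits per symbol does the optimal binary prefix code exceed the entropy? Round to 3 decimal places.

0.076 bits

Entropy H = −Σ p log₂ p ≈ 1.9236 bits.
Huffman merges: 131/1000+121/500→373/1000; 7/25+347/1000→627/1000; 373/1000+627/1000→1. L = 2 ≈ 2.0000.
L − H = 2.0000 − 1.9236 = 0.076 bits.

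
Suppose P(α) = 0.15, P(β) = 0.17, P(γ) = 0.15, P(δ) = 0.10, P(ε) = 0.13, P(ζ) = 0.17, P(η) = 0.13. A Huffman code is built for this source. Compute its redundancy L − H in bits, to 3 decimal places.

Entropy H = −Σ p log₂ p ≈ 2.7877 bits.
Huffman merges: 1/10+13/100→23/100; 13/100+3/20→7/25; 3/20+17/100→8/25; 17/100+23/100→2/5; 7/25+8/25→3/5; 2/5+3/5→1. L = 283/100 ≈ 2.8300.
L − H = 2.8300 − 2.7877 = 0.042 bits.

0.042 bits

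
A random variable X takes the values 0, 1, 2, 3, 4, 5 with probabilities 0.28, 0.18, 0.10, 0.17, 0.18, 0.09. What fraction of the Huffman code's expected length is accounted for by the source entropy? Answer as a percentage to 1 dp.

Entropy H = −Σ p log₂ p ≈ 2.4843 bits.
Huffman merges: 9/100+1/10→19/100; 17/100+9/50→7/20; 9/50+19/100→37/100; 7/25+7/20→63/100; 37/100+63/100→1. L = 127/50 ≈ 2.5400.
Efficiency = H/L = 2.4843/2.5400 = 97.8%.

97.8%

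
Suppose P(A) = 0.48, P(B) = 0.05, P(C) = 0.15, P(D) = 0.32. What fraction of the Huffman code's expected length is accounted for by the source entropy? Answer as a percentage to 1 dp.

96.6%

Entropy H = −Σ p log₂ p ≈ 1.6609 bits.
Huffman merges: 1/20+3/20→1/5; 1/5+8/25→13/25; 12/25+13/25→1. L = 43/25 ≈ 1.7200.
Efficiency = H/L = 1.6609/1.7200 = 96.6%.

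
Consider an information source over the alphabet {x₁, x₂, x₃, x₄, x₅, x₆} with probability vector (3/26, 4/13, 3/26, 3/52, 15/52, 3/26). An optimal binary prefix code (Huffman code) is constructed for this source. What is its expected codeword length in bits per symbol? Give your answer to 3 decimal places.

2.404 bits/symbol

Repeatedly combine the two least-probable nodes; the expected code length is the sum of the merged weights.
merge 3/52 + 3/26 → 9/52
merge 3/26 + 3/26 → 3/13
merge 9/52 + 3/13 → 21/52
merge 15/52 + 4/13 → 31/52
merge 21/52 + 31/52 → 1
L = 9/52 + 3/13 + 21/52 + 31/52 + 1 = 125/52 ≈ 2.404 bits/symbol.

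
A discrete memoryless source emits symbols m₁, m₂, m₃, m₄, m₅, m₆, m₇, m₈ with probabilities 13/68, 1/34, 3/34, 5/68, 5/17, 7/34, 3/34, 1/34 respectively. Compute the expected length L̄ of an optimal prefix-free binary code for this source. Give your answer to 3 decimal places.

Repeatedly combine the two least-probable nodes; the expected code length is the sum of the merged weights.
merge 1/34 + 1/34 → 1/17
merge 1/17 + 5/68 → 9/68
merge 3/34 + 3/34 → 3/17
merge 9/68 + 3/17 → 21/68
merge 13/68 + 7/34 → 27/68
merge 5/17 + 21/68 → 41/68
merge 27/68 + 41/68 → 1
L = 1/17 + 9/68 + 3/17 + 21/68 + 27/68 + 41/68 + 1 = 91/34 ≈ 2.676 bits/symbol.

2.676 bits/symbol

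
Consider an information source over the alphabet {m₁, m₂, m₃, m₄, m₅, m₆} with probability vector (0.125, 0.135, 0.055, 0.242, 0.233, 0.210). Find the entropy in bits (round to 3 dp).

2.453 bits

H = −Σ pᵢ log₂ pᵢ.
−0.125·log₂(0.125) = 0.3750
−0.135·log₂(0.135) = 0.3900
−0.055·log₂(0.055) = 0.2301
−0.242·log₂(0.242) = 0.4954
−0.233·log₂(0.233) = 0.4897
−0.210·log₂(0.210) = 0.4728
Sum ≈ 2.4530 → 2.453 bits.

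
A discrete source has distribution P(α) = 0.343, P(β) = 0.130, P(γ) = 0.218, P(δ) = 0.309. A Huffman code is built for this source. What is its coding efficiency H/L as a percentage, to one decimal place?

95.7%

Entropy H = −Σ p log₂ p ≈ 1.9148 bits.
Huffman merges: 13/100+109/500→87/250; 309/1000+343/1000→163/250; 87/250+163/250→1. L = 2 ≈ 2.0000.
Efficiency = H/L = 1.9148/2.0000 = 95.7%.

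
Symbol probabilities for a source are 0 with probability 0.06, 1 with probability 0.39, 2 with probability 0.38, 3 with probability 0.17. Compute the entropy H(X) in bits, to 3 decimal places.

H = −Σ pᵢ log₂ pᵢ.
−0.06·log₂(0.06) = 0.2435
−0.39·log₂(0.39) = 0.5298
−0.38·log₂(0.38) = 0.5305
−0.17·log₂(0.17) = 0.4346
Sum ≈ 1.7384 → 1.738 bits.

1.738 bits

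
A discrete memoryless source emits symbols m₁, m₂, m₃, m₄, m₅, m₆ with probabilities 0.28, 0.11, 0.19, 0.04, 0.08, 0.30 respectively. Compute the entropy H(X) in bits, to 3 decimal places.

H = −Σ pᵢ log₂ pᵢ.
−0.28·log₂(0.28) = 0.5142
−0.11·log₂(0.11) = 0.3503
−0.19·log₂(0.19) = 0.4552
−0.04·log₂(0.04) = 0.1858
−0.08·log₂(0.08) = 0.2915
−0.30·log₂(0.30) = 0.5211
Sum ≈ 2.3181 → 2.318 bits.

2.318 bits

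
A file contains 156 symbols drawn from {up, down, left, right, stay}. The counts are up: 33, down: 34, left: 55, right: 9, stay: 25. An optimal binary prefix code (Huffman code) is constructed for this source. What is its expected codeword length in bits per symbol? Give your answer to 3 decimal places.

Probabilities are the counts divided by 156.
Repeatedly combine the two least-probable nodes; the expected code length is the sum of the merged weights.
merge 3/52 + 25/156 → 17/78
merge 11/52 + 17/78 → 67/156
merge 17/78 + 55/156 → 89/156
merge 67/156 + 89/156 → 1
L = 17/78 + 67/156 + 89/156 + 1 = 173/78 ≈ 2.218 bits/symbol.

2.218 bits/symbol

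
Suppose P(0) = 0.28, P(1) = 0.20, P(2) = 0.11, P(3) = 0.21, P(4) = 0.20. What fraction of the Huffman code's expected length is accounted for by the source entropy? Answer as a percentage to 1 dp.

98.1%

Entropy H = −Σ p log₂ p ≈ 2.2661 bits.
Huffman merges: 11/100+1/5→31/100; 1/5+21/100→41/100; 7/25+31/100→59/100; 41/100+59/100→1. L = 231/100 ≈ 2.3100.
Efficiency = H/L = 2.2661/2.3100 = 98.1%.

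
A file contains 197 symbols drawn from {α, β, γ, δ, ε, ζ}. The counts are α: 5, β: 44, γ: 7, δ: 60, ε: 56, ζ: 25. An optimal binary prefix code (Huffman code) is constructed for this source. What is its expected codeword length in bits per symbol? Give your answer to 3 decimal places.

2.249 bits/symbol

Probabilities are the counts divided by 197.
Repeatedly combine the two least-probable nodes; the expected code length is the sum of the merged weights.
merge 5/197 + 7/197 → 12/197
merge 12/197 + 25/197 → 37/197
merge 37/197 + 44/197 → 81/197
merge 56/197 + 60/197 → 116/197
merge 81/197 + 116/197 → 1
L = 12/197 + 37/197 + 81/197 + 116/197 + 1 = 443/197 ≈ 2.249 bits/symbol.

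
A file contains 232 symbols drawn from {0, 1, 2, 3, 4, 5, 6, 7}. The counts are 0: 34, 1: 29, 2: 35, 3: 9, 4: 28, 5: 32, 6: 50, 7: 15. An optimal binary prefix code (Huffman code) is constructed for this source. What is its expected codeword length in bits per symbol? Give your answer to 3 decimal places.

2.888 bits/symbol

Probabilities are the counts divided by 232.
Repeatedly combine the two least-probable nodes; the expected code length is the sum of the merged weights.
merge 9/232 + 15/232 → 3/29
merge 3/29 + 7/58 → 13/58
merge 1/8 + 4/29 → 61/232
merge 17/116 + 35/232 → 69/232
merge 25/116 + 13/58 → 51/116
merge 61/232 + 69/232 → 65/116
merge 51/116 + 65/116 → 1
L = 3/29 + 13/58 + 61/232 + 69/232 + 51/116 + 65/116 + 1 = 335/116 ≈ 2.888 bits/symbol.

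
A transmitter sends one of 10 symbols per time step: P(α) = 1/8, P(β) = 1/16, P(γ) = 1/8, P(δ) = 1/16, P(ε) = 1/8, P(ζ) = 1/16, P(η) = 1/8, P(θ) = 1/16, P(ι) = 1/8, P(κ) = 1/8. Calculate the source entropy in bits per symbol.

3.25 bits

Each probability is a power of 1/2, so log₂(1/p) is an integer.
H = Σ p·log₂(1/p) = 1/8·3 + 1/16·4 + 1/8·3 + 1/16·4 + 1/8·3 + 1/16·4 + 1/8·3 + 1/16·4 + 1/8·3 + 1/8·3 = 3.25 bits.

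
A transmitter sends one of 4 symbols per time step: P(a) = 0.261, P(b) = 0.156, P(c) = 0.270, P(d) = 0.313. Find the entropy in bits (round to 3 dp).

1.958 bits

H = −Σ pᵢ log₂ pᵢ.
−0.261·log₂(0.261) = 0.5058
−0.156·log₂(0.156) = 0.4181
−0.270·log₂(0.270) = 0.5100
−0.313·log₂(0.313) = 0.5245
Sum ≈ 1.9585 → 1.958 bits.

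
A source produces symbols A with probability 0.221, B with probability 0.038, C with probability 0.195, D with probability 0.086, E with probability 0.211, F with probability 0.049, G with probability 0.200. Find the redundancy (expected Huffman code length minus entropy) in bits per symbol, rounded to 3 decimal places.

Entropy H = −Σ p log₂ p ≈ 2.5761 bits.
Huffman merges: 19/500+49/1000→87/1000; 43/500+87/1000→173/1000; 173/1000+39/200→46/125; 1/5+211/1000→411/1000; 221/1000+46/125→589/1000; 411/1000+589/1000→1. L = 657/250 ≈ 2.6280.
L − H = 2.6280 − 2.5761 = 0.052 bits.

0.052 bits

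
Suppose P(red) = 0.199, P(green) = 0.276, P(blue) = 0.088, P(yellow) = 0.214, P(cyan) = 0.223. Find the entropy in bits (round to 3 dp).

H = −Σ pᵢ log₂ pᵢ.
−0.199·log₂(0.199) = 0.4635
−0.276·log₂(0.276) = 0.5126
−0.088·log₂(0.088) = 0.3086
−0.214·log₂(0.214) = 0.4760
−0.223·log₂(0.223) = 0.4828
Sum ≈ 2.2434 → 2.243 bits.

2.243 bits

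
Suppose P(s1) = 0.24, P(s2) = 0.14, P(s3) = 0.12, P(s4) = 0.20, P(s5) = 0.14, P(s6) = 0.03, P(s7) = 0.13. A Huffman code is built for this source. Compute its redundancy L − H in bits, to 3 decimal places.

0.056 bits

Entropy H = −Σ p log₂ p ≈ 2.6542 bits.
Huffman merges: 3/100+3/25→3/20; 13/100+7/50→27/100; 7/50+3/20→29/100; 1/5+6/25→11/25; 27/100+29/100→14/25; 11/25+14/25→1. L = 271/100 ≈ 2.7100.
L − H = 2.7100 − 2.6542 = 0.056 bits.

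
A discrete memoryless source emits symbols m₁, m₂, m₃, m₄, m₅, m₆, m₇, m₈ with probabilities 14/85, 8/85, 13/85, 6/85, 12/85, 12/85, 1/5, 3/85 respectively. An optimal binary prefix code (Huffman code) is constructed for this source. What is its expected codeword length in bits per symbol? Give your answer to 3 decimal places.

Repeatedly combine the two least-probable nodes; the expected code length is the sum of the merged weights.
merge 3/85 + 6/85 → 9/85
merge 8/85 + 9/85 → 1/5
merge 12/85 + 12/85 → 24/85
merge 13/85 + 14/85 → 27/85
merge 1/5 + 1/5 → 2/5
merge 24/85 + 27/85 → 3/5
merge 2/5 + 3/5 → 1
L = 9/85 + 1/5 + 24/85 + 27/85 + 2/5 + 3/5 + 1 = 247/85 ≈ 2.906 bits/symbol.

2.906 bits/symbol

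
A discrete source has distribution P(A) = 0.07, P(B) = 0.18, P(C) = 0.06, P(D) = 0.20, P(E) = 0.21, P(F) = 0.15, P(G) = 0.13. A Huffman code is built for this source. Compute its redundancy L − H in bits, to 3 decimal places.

0.032 bits

Entropy H = −Σ p log₂ p ≈ 2.6878 bits.
Huffman merges: 3/50+7/100→13/100; 13/100+13/100→13/50; 3/20+9/50→33/100; 1/5+21/100→41/100; 13/50+33/100→59/100; 41/100+59/100→1. L = 68/25 ≈ 2.7200.
L − H = 2.7200 − 2.6878 = 0.032 bits.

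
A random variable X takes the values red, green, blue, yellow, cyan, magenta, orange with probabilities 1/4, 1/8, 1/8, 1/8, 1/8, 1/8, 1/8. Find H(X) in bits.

2.75 bits

Each probability is a power of 1/2, so log₂(1/p) is an integer.
H = Σ p·log₂(1/p) = 1/4·2 + 1/8·3 + 1/8·3 + 1/8·3 + 1/8·3 + 1/8·3 + 1/8·3 = 2.75 bits.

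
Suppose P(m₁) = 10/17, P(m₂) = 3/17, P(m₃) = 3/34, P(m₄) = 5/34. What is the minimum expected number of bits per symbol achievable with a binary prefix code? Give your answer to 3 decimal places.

Repeatedly combine the two least-probable nodes; the expected code length is the sum of the merged weights.
merge 3/34 + 5/34 → 4/17
merge 3/17 + 4/17 → 7/17
merge 7/17 + 10/17 → 1
L = 4/17 + 7/17 + 1 = 28/17 ≈ 1.647 bits/symbol.

1.647 bits/symbol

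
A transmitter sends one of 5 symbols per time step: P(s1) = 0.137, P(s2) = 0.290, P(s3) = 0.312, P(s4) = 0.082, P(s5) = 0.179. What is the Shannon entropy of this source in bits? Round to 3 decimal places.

2.175 bits

H = −Σ pᵢ log₂ pᵢ.
−0.137·log₂(0.137) = 0.3929
−0.290·log₂(0.290) = 0.5179
−0.312·log₂(0.312) = 0.5243
−0.082·log₂(0.082) = 0.2959
−0.179·log₂(0.179) = 0.4443
Sum ≈ 2.1752 → 2.175 bits.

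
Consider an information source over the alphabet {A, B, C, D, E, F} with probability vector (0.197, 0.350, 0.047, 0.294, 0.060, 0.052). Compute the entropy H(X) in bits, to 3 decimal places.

2.184 bits

H = −Σ pᵢ log₂ pᵢ.
−0.197·log₂(0.197) = 0.4617
−0.350·log₂(0.350) = 0.5301
−0.047·log₂(0.047) = 0.2073
−0.294·log₂(0.294) = 0.5192
−0.060·log₂(0.060) = 0.2435
−0.052·log₂(0.052) = 0.2218
Sum ≈ 2.1837 → 2.184 bits.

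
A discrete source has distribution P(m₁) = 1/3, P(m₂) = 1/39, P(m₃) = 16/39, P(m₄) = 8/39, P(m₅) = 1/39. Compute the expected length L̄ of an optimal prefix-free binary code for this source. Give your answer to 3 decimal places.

Repeatedly combine the two least-probable nodes; the expected code length is the sum of the merged weights.
merge 1/39 + 1/39 → 2/39
merge 2/39 + 8/39 → 10/39
merge 10/39 + 1/3 → 23/39
merge 16/39 + 23/39 → 1
L = 2/39 + 10/39 + 23/39 + 1 = 74/39 ≈ 1.897 bits/symbol.

1.897 bits/symbol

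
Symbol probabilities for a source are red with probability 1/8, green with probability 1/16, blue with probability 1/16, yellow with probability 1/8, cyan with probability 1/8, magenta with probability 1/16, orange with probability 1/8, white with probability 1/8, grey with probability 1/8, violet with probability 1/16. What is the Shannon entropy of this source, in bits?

Each probability is a power of 1/2, so log₂(1/p) is an integer.
H = Σ p·log₂(1/p) = 1/8·3 + 1/16·4 + 1/16·4 + 1/8·3 + 1/8·3 + 1/16·4 + 1/8·3 + 1/8·3 + 1/8·3 + 1/16·4 = 3.25 bits.

3.25 bits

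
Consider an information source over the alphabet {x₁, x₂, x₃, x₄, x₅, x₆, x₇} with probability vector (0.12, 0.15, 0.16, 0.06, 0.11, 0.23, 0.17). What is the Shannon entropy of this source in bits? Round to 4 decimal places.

H = −Σ pᵢ log₂ pᵢ.
−0.12·log₂(0.12) = 0.3671
−0.15·log₂(0.15) = 0.4105
−0.16·log₂(0.16) = 0.4230
−0.06·log₂(0.06) = 0.2435
−0.11·log₂(0.11) = 0.3503
−0.23·log₂(0.23) = 0.4877
−0.17·log₂(0.17) = 0.4346
Sum ≈ 2.7167 → 2.7167 bits.

2.7167 bits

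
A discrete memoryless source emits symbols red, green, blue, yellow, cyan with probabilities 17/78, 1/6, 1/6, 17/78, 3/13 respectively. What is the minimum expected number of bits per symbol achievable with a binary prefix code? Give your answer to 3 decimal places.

2.333 bits/symbol

Repeatedly combine the two least-probable nodes; the expected code length is the sum of the merged weights.
merge 1/6 + 1/6 → 1/3
merge 17/78 + 17/78 → 17/39
merge 3/13 + 1/3 → 22/39
merge 17/39 + 22/39 → 1
L = 1/3 + 17/39 + 22/39 + 1 = 7/3 ≈ 2.333 bits/symbol.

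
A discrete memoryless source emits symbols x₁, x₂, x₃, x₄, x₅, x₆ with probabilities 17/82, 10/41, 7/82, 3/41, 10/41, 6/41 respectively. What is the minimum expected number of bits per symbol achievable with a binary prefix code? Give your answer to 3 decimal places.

2.463 bits/symbol

Repeatedly combine the two least-probable nodes; the expected code length is the sum of the merged weights.
merge 3/41 + 7/82 → 13/82
merge 6/41 + 13/82 → 25/82
merge 17/82 + 10/41 → 37/82
merge 10/41 + 25/82 → 45/82
merge 37/82 + 45/82 → 1
L = 13/82 + 25/82 + 37/82 + 45/82 + 1 = 101/41 ≈ 2.463 bits/symbol.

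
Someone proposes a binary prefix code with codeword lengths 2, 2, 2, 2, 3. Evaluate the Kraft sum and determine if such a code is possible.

With common denominator 2^3 = 8: Σ 2^(−ℓᵢ) = 2/8 + 2/8 + 2/8 + 2/8 + 1/8 = 9/8 = 1.125.
Kraft's inequality requires Σ ≤ 1; here Σ = 1.125 > 1, so no such prefix code exists.

1.125; no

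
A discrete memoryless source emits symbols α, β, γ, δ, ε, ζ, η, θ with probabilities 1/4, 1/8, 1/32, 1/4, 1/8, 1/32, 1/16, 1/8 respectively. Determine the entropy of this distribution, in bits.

2.6875 bits

Each probability is a power of 1/2, so log₂(1/p) is an integer.
H = Σ p·log₂(1/p) = 1/4·2 + 1/8·3 + 1/32·5 + 1/4·2 + 1/8·3 + 1/32·5 + 1/16·4 + 1/8·3 = 2.6875 bits.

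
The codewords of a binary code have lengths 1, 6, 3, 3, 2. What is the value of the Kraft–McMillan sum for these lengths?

1.015625

With common denominator 2^6 = 64: Σ 2^(−ℓᵢ) = 32/64 + 1/64 + 8/64 + 8/64 + 16/64 = 65/64 = 1.015625.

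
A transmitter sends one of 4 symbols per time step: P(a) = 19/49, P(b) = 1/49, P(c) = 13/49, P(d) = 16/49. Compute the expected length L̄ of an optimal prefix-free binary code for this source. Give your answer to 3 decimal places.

1.898 bits/symbol

Repeatedly combine the two least-probable nodes; the expected code length is the sum of the merged weights.
merge 1/49 + 13/49 → 2/7
merge 2/7 + 16/49 → 30/49
merge 19/49 + 30/49 → 1
L = 2/7 + 30/49 + 1 = 93/49 ≈ 1.898 bits/symbol.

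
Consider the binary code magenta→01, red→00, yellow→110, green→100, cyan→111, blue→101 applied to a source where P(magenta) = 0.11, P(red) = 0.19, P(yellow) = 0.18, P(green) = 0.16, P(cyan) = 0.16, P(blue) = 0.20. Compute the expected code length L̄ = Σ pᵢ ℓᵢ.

2.7 bits/symbol

L̄ = Σ pᵢ·ℓᵢ = 0.11·2 + 0.19·2 + 0.18·3 + 0.16·3 + 0.16·3 + 0.20·3 = 2.7 bits/symbol.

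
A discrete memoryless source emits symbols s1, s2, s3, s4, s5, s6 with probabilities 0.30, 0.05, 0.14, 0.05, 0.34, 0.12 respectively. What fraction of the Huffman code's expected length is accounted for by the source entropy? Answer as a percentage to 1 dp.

Entropy H = −Σ p log₂ p ≈ 2.2466 bits.
Huffman merges: 1/20+1/20→1/10; 1/10+3/25→11/50; 7/50+11/50→9/25; 3/10+17/50→16/25; 9/25+16/25→1. L = 58/25 ≈ 2.3200.
Efficiency = H/L = 2.2466/2.3200 = 96.8%.

96.8%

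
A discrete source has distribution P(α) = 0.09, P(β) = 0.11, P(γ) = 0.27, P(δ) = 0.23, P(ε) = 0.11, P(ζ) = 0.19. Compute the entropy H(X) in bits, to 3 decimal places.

H = −Σ pᵢ log₂ pᵢ.
−0.09·log₂(0.09) = 0.3127
−0.11·log₂(0.11) = 0.3503
−0.27·log₂(0.27) = 0.5100
−0.23·log₂(0.23) = 0.4877
−0.11·log₂(0.11) = 0.3503
−0.19·log₂(0.19) = 0.4552
Sum ≈ 2.4661 → 2.466 bits.

2.466 bits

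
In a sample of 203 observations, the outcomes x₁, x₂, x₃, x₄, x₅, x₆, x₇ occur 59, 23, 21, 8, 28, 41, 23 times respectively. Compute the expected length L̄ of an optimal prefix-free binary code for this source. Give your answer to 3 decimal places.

2.650 bits/symbol

Probabilities are the counts divided by 203.
Repeatedly combine the two least-probable nodes; the expected code length is the sum of the merged weights.
merge 8/203 + 3/29 → 1/7
merge 23/203 + 23/203 → 46/203
merge 4/29 + 1/7 → 57/203
merge 41/203 + 46/203 → 3/7
merge 57/203 + 59/203 → 4/7
merge 3/7 + 4/7 → 1
L = 1/7 + 46/203 + 57/203 + 3/7 + 4/7 + 1 = 538/203 ≈ 2.650 bits/symbol.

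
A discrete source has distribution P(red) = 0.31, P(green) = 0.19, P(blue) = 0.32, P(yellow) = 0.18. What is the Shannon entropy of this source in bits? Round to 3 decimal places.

H = −Σ pᵢ log₂ pᵢ.
−0.31·log₂(0.31) = 0.5238
−0.19·log₂(0.19) = 0.4552
−0.32·log₂(0.32) = 0.5260
−0.18·log₂(0.18) = 0.4453
Sum ≈ 1.9504 → 1.950 bits.

1.950 bits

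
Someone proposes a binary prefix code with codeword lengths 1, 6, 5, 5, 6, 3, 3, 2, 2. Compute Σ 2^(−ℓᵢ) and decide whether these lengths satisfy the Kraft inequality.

1.34375; no

With common denominator 2^6 = 64: Σ 2^(−ℓᵢ) = 32/64 + 1/64 + 2/64 + 2/64 + 1/64 + 8/64 + 8/64 + 16/64 + 16/64 = 86/64 = 1.34375.
Kraft's inequality requires Σ ≤ 1; here Σ = 1.34375 > 1, so no such prefix code exists.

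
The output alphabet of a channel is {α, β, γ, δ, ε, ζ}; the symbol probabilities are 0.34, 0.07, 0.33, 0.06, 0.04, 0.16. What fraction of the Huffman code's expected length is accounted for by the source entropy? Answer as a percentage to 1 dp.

96.4%

Entropy H = −Σ p log₂ p ≈ 2.1779 bits.
Huffman merges: 1/25+3/50→1/10; 7/100+1/10→17/100; 4/25+17/100→33/100; 33/100+33/100→33/50; 17/50+33/50→1. L = 113/50 ≈ 2.2600.
Efficiency = H/L = 2.1779/2.2600 = 96.4%.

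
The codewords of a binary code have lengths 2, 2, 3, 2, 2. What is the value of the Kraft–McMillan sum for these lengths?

1.125

With common denominator 2^3 = 8: Σ 2^(−ℓᵢ) = 2/8 + 2/8 + 1/8 + 2/8 + 2/8 = 9/8 = 1.125.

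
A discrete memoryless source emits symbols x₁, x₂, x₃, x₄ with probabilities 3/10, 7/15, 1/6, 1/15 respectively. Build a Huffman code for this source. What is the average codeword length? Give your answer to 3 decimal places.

1.767 bits/symbol

Repeatedly combine the two least-probable nodes; the expected code length is the sum of the merged weights.
merge 1/15 + 1/6 → 7/30
merge 7/30 + 3/10 → 8/15
merge 7/15 + 8/15 → 1
L = 7/30 + 8/15 + 1 = 53/30 ≈ 1.767 bits/symbol.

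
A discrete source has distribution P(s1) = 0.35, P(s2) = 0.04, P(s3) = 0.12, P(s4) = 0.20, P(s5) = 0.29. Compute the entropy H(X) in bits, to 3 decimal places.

H = −Σ pᵢ log₂ pᵢ.
−0.35·log₂(0.35) = 0.5301
−0.04·log₂(0.04) = 0.1858
−0.12·log₂(0.12) = 0.3671
−0.20·log₂(0.20) = 0.4644
−0.29·log₂(0.29) = 0.5179
Sum ≈ 2.0652 → 2.065 bits.

2.065 bits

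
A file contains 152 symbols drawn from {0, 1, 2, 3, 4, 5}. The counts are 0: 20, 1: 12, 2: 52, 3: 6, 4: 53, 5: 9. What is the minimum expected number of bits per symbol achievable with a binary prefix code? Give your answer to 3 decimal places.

2.237 bits/symbol

Probabilities are the counts divided by 152.
Repeatedly combine the two least-probable nodes; the expected code length is the sum of the merged weights.
merge 3/76 + 9/152 → 15/152
merge 3/38 + 15/152 → 27/152
merge 5/38 + 27/152 → 47/152
merge 47/152 + 13/38 → 99/152
merge 53/152 + 99/152 → 1
L = 15/152 + 27/152 + 47/152 + 99/152 + 1 = 85/38 ≈ 2.237 bits/symbol.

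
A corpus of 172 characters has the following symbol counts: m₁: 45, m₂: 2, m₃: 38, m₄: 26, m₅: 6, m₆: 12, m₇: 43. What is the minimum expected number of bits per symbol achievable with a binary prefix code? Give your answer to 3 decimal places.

2.430 bits/symbol

Probabilities are the counts divided by 172.
Repeatedly combine the two least-probable nodes; the expected code length is the sum of the merged weights.
merge 1/86 + 3/86 → 2/43
merge 2/43 + 3/43 → 5/43
merge 5/43 + 13/86 → 23/86
merge 19/86 + 1/4 → 81/172
merge 45/172 + 23/86 → 91/172
merge 81/172 + 91/172 → 1
L = 2/43 + 5/43 + 23/86 + 81/172 + 91/172 + 1 = 209/86 ≈ 2.430 bits/symbol.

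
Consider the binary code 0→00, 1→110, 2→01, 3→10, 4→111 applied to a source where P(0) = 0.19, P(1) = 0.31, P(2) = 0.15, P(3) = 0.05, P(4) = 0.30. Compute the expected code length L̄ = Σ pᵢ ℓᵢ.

L̄ = Σ pᵢ·ℓᵢ = 0.19·2 + 0.31·3 + 0.15·2 + 0.05·2 + 0.30·3 = 2.61 bits/symbol.

2.61 bits/symbol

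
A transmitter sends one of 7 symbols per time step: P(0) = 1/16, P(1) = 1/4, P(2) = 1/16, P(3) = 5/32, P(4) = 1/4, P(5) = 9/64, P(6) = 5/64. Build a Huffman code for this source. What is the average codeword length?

2.625 bits/symbol

Repeatedly combine the two least-probable nodes; the expected code length is the sum of the merged weights.
merge 1/16 + 1/16 → 1/8
merge 5/64 + 1/8 → 13/64
merge 9/64 + 5/32 → 19/64
merge 13/64 + 1/4 → 29/64
merge 1/4 + 19/64 → 35/64
merge 29/64 + 35/64 → 1
L = 1/8 + 13/64 + 19/64 + 29/64 + 35/64 + 1 = 21/8 = 2.625 bits/symbol.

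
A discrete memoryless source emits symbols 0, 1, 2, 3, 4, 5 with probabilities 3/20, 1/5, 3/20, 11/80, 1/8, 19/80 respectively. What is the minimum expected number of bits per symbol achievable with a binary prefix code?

2.5625 bits/symbol

Repeatedly combine the two least-probable nodes; the expected code length is the sum of the merged weights.
merge 1/8 + 11/80 → 21/80
merge 3/20 + 3/20 → 3/10
merge 1/5 + 19/80 → 7/16
merge 21/80 + 3/10 → 9/16
merge 7/16 + 9/16 → 1
L = 21/80 + 3/10 + 7/16 + 9/16 + 1 = 41/16 = 2.5625 bits/symbol.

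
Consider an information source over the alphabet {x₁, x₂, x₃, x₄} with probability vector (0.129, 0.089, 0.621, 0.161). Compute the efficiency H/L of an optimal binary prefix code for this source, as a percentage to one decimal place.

96.6%

Entropy H = −Σ p log₂ p ≈ 1.5428 bits.
Huffman merges: 89/1000+129/1000→109/500; 161/1000+109/500→379/1000; 379/1000+621/1000→1. L = 1597/1000 ≈ 1.5970.
Efficiency = H/L = 1.5428/1.5970 = 96.6%.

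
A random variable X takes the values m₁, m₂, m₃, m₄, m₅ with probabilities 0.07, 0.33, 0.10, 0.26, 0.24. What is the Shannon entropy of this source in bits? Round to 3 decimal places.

2.128 bits

H = −Σ pᵢ log₂ pᵢ.
−0.07·log₂(0.07) = 0.2686
−0.33·log₂(0.33) = 0.5278
−0.10·log₂(0.10) = 0.3322
−0.26·log₂(0.26) = 0.5053
−0.24·log₂(0.24) = 0.4941
Sum ≈ 2.1280 → 2.128 bits.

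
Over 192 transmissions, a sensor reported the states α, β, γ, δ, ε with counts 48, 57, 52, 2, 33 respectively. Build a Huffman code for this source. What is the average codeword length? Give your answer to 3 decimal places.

2.182 bits/symbol

Probabilities are the counts divided by 192.
Repeatedly combine the two least-probable nodes; the expected code length is the sum of the merged weights.
merge 1/96 + 11/64 → 35/192
merge 35/192 + 1/4 → 83/192
merge 13/48 + 19/64 → 109/192
merge 83/192 + 109/192 → 1
L = 35/192 + 83/192 + 109/192 + 1 = 419/192 ≈ 2.182 bits/symbol.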